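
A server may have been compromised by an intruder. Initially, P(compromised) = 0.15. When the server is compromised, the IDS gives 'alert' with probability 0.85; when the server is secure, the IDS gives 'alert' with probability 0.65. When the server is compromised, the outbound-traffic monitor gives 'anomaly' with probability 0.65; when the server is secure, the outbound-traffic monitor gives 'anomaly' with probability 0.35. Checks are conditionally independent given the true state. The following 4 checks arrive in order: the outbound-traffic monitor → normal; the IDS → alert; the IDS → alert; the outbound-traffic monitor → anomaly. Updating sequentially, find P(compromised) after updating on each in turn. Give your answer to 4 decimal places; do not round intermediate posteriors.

After the outbound-traffic monitor='normal': P(compromised) = 0.35·0.1500 / (0.35·0.1500 + 0.65·0.8500) ≈ 0.0868
After the IDS='alert': P(compromised) = 0.85·0.0868 / (0.85·0.0868 + 0.65·0.9132) ≈ 0.1105
After the IDS='alert': P(compromised) = 0.85·0.1105 / (0.85·0.1105 + 0.65·0.8895) ≈ 0.1398
After the outbound-traffic monitor='anomaly': P(compromised) = 0.65·0.1398 / (0.65·0.1398 + 0.35·0.8602) ≈ 0.2318

0.2318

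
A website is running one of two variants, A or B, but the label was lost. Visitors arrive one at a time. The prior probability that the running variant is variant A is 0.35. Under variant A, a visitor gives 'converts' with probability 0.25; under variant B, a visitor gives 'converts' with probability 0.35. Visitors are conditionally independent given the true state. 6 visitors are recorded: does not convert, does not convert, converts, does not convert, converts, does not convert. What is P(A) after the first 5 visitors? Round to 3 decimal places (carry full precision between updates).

After 'does not convert': P(A) = 0.75·0.3500 / (0.75·0.3500 + 0.65·0.6500) ≈ 0.3832
After 'does not convert': P(A) = 0.75·0.3832 / (0.75·0.3832 + 0.65·0.6168) ≈ 0.4176
After 'converts': P(A) = 0.25·0.4176 / (0.25·0.4176 + 0.35·0.5824) ≈ 0.3387
After 'does not convert': P(A) = 0.75·0.3387 / (0.75·0.3387 + 0.65·0.6613) ≈ 0.3714
After 'converts': P(A) = 0.25·0.3714 / (0.25·0.3714 + 0.35·0.6286) ≈ 0.2968

0.297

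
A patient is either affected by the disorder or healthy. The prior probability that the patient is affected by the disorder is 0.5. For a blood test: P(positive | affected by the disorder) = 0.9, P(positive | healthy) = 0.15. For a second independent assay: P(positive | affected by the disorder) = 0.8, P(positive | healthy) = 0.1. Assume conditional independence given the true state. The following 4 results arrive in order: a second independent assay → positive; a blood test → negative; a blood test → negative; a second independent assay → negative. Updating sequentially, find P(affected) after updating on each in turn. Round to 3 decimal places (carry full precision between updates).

After a second independent assay='positive': P(affected) = 0.8·0.5000 / (0.8·0.5000 + 0.1·0.5000) ≈ 0.8889
After a blood test='negative': P(affected) = 0.1·0.8889 / (0.1·0.8889 + 0.85·0.1111) ≈ 0.4848
After a blood test='negative': P(affected) = 0.1·0.4848 / (0.1·0.4848 + 0.85·0.5152) ≈ 0.0997
After a second independent assay='negative': P(affected) = 0.2·0.0997 / (0.2·0.0997 + 0.9·0.9003) ≈ 0.0240

0.024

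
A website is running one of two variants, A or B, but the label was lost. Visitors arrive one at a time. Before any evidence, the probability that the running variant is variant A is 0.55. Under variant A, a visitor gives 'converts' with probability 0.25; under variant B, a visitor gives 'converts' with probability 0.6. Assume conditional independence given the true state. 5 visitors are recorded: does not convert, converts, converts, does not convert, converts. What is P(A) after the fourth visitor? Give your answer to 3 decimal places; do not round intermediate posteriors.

0.427

Each posterior becomes the prior for the next update.
After 'does not convert': P(A) = 0.75·0.5500 / (0.75·0.5500 + 0.4·0.4500) ≈ 0.6962
After 'converts': P(A) = 0.25·0.6962 / (0.25·0.6962 + 0.6·0.3038) ≈ 0.4885
After 'converts': P(A) = 0.25·0.4885 / (0.25·0.4885 + 0.6·0.5115) ≈ 0.2846
After 'does not convert': P(A) = 0.75·0.2846 / (0.75·0.2846 + 0.4·0.7154) ≈ 0.4273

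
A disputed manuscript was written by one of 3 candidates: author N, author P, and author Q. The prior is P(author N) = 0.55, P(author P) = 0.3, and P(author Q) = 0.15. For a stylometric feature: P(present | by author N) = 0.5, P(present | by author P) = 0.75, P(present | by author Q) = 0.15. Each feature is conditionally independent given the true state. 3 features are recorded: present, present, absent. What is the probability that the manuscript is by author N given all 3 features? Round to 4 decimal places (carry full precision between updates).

0.6041

Each posterior becomes the prior for the next update.
After 'present': normaliser = 0.5·0.5500 + 0.75·0.3000 + 0.15·0.1500; P(author N) ≈ 0.5263, P(author P) ≈ 0.4306, P(author Q) ≈ 0.0431
After 'present': normaliser = 0.5·0.5263 + 0.75·0.4306 + 0.15·0.0431; P(author N) ≈ 0.4441, P(author P) ≈ 0.5450, P(author Q) ≈ 0.0109
After 'absent': normaliser = 0.5·0.4441 + 0.25·0.5450 + 0.85·0.0109; P(author N) ≈ 0.6041, P(author P) ≈ 0.3707, P(author Q) ≈ 0.0252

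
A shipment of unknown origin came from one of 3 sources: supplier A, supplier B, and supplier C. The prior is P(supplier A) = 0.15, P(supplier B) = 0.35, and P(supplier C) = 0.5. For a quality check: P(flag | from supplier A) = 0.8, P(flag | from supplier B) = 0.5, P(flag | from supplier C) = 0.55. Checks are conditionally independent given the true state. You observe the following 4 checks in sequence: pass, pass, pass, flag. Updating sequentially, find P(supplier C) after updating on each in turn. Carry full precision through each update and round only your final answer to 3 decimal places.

0.523

After 'pass': normaliser = 0.2·0.1500 + 0.5·0.3500 + 0.45·0.5000; P(supplier A) ≈ 0.0698, P(supplier B) ≈ 0.4070, P(supplier C) ≈ 0.5233
After 'pass': normaliser = 0.2·0.0698 + 0.5·0.4070 + 0.45·0.5233; P(supplier A) ≈ 0.0308, P(supplier B) ≈ 0.4493, P(supplier C) ≈ 0.5199
After 'pass': normaliser = 0.2·0.0308 + 0.5·0.4493 + 0.45·0.5199; P(supplier A) ≈ 0.0133, P(supplier B) ≈ 0.4834, P(supplier C) ≈ 0.5034
After 'flag': normaliser = 0.8·0.0133 + 0.5·0.4834 + 0.55·0.5034; P(supplier A) ≈ 0.0200, P(supplier B) ≈ 0.4567, P(supplier C) ≈ 0.5232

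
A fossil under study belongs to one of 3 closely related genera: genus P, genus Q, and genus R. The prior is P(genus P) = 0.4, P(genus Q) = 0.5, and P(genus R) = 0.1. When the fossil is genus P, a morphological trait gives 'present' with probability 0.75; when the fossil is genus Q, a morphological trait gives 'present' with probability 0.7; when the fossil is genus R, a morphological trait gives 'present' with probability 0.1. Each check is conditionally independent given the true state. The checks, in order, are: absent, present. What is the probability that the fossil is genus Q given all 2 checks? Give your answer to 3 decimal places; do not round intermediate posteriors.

Apply Bayes' rule sequentially, carrying P(genus Q) forward.
After 'absent': normaliser = 0.25·0.4000 + 0.3·0.5000 + 0.9·0.1000; P(genus P) ≈ 0.2941, P(genus Q) ≈ 0.4412, P(genus R) ≈ 0.2647
After 'present': normaliser = 0.75·0.2941 + 0.7·0.4412 + 0.1·0.2647; P(genus P) ≈ 0.3968, P(genus Q) ≈ 0.5556, P(genus R) ≈ 0.0476

0.556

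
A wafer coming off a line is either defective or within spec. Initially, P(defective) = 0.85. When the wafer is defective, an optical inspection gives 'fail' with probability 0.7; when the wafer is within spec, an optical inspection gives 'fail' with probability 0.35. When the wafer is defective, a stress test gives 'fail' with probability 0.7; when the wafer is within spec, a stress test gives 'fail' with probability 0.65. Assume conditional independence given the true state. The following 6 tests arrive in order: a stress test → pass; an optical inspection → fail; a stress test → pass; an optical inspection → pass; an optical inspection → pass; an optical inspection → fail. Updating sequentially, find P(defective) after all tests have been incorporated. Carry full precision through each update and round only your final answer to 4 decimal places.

After a stress test='pass': P(defective) = 0.3·0.8500 / (0.3·0.8500 + 0.35·0.1500) ≈ 0.8293
After an optical inspection='fail': P(defective) = 0.7·0.8293 / (0.7·0.8293 + 0.35·0.1707) ≈ 0.9067
After a stress test='pass': P(defective) = 0.3·0.9067 / (0.3·0.9067 + 0.35·0.0933) ≈ 0.8928
After an optical inspection='pass': P(defective) = 0.3·0.8928 / (0.3·0.8928 + 0.65·0.1072) ≈ 0.7935
After an optical inspection='pass': P(defective) = 0.3·0.7935 / (0.3·0.7935 + 0.65·0.2065) ≈ 0.6395
After an optical inspection='fail': P(defective) = 0.7·0.6395 / (0.7·0.6395 + 0.35·0.3605) ≈ 0.7801

0.7801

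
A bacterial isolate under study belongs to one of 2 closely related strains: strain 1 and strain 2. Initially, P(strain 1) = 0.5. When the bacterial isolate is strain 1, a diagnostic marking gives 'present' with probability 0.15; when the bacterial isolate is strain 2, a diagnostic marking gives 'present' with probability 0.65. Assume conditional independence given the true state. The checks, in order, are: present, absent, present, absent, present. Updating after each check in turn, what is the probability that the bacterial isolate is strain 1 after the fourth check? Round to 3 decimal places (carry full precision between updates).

0.239

Each posterior becomes the prior for the next update.
After 'present': P(strain 1) = 0.15·0.5000 / (0.15·0.5000 + 0.65·0.5000) ≈ 0.1875
After 'absent': P(strain 1) = 0.85·0.1875 / (0.85·0.1875 + 0.35·0.8125) ≈ 0.3592
After 'present': P(strain 1) = 0.15·0.3592 / (0.15·0.3592 + 0.65·0.6408) ≈ 0.1145
After 'absent': P(strain 1) = 0.85·0.1145 / (0.85·0.1145 + 0.35·0.8855) ≈ 0.2390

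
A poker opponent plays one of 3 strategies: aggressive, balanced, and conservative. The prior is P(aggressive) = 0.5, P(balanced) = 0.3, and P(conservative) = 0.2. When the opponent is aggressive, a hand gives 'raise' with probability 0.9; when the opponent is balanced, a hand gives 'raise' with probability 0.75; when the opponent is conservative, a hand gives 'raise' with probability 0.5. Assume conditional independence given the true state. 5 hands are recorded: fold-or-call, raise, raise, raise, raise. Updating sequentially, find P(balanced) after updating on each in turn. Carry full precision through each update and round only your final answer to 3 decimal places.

0.378

After 'fold-or-call': normaliser = 0.1·0.5000 + 0.25·0.3000 + 0.5·0.2000; P(aggressive) ≈ 0.2222, P(balanced) ≈ 0.3333, P(conservative) ≈ 0.4444
After 'raise': normaliser = 0.9·0.2222 + 0.75·0.3333 + 0.5·0.4444; P(aggressive) ≈ 0.2975, P(balanced) ≈ 0.3719, P(conservative) ≈ 0.3306
After 'raise': normaliser = 0.9·0.2975 + 0.75·0.3719 + 0.5·0.3306; P(aggressive) ≈ 0.3761, P(balanced) ≈ 0.3918, P(conservative) ≈ 0.2322
After 'raise': normaliser = 0.9·0.3761 + 0.75·0.3918 + 0.5·0.2322; P(aggressive) ≈ 0.4523, P(balanced) ≈ 0.3926, P(conservative) ≈ 0.1551
After 'raise': normaliser = 0.9·0.4523 + 0.75·0.3926 + 0.5·0.1551; P(aggressive) ≈ 0.5225, P(balanced) ≈ 0.3780, P(conservative) ≈ 0.0995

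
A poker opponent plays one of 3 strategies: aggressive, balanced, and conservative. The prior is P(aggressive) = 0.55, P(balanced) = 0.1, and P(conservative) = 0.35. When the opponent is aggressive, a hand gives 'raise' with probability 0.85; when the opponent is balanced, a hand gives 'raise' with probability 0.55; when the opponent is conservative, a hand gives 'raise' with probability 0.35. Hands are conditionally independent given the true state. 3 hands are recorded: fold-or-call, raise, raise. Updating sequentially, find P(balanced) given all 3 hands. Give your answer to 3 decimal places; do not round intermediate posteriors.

Apply Bayes' rule sequentially, carrying P(balanced) forward.
After 'fold-or-call': normaliser = 0.15·0.5500 + 0.45·0.1000 + 0.65·0.3500; P(aggressive) ≈ 0.2324, P(balanced) ≈ 0.1268, P(conservative) ≈ 0.6408
After 'raise': normaliser = 0.85·0.2324 + 0.55·0.1268 + 0.35·0.6408; P(aggressive) ≈ 0.4019, P(balanced) ≈ 0.1418, P(conservative) ≈ 0.4563
After 'raise': normaliser = 0.85·0.4019 + 0.55·0.1418 + 0.35·0.4563; P(aggressive) ≈ 0.5897, P(balanced) ≈ 0.1347, P(conservative) ≈ 0.2757

0.135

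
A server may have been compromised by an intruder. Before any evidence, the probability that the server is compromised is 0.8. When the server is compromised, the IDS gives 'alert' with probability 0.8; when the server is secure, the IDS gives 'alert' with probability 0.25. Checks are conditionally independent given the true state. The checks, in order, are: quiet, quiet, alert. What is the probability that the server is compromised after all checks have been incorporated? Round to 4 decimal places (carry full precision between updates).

After 'quiet': P(compromised) = 0.2·0.8000 / (0.2·0.8000 + 0.75·0.2000) ≈ 0.5161
After 'quiet': P(compromised) = 0.2·0.5161 / (0.2·0.5161 + 0.75·0.4839) ≈ 0.2215
After 'alert': P(compromised) = 0.8·0.2215 / (0.8·0.2215 + 0.25·0.7785) ≈ 0.4765

0.4765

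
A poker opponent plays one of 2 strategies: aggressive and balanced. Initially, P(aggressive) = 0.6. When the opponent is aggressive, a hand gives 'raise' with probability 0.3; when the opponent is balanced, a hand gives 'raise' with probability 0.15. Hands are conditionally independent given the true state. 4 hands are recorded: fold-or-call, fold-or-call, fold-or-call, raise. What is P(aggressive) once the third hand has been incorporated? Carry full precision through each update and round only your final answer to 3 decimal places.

0.456

Apply Bayes' rule sequentially, carrying P(aggressive) forward.
After 'fold-or-call': P(aggressive) = 0.7·0.6000 / (0.7·0.6000 + 0.85·0.4000) ≈ 0.5526
After 'fold-or-call': P(aggressive) = 0.7·0.5526 / (0.7·0.5526 + 0.85·0.4474) ≈ 0.5043
After 'fold-or-call': P(aggressive) = 0.7·0.5043 / (0.7·0.5043 + 0.85·0.4957) ≈ 0.4559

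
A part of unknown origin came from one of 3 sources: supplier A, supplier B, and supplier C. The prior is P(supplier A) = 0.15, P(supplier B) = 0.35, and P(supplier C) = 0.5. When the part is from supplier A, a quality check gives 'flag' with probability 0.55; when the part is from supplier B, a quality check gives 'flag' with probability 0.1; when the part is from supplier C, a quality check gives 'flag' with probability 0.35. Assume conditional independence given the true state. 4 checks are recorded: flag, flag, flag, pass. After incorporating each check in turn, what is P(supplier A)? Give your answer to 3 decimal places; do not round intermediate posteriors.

After 'flag': normaliser = 0.55·0.1500 + 0.1·0.3500 + 0.35·0.5000; P(supplier A) ≈ 0.2821, P(supplier B) ≈ 0.1197, P(supplier C) ≈ 0.5983
After 'flag': normaliser = 0.55·0.2821 + 0.1·0.1197 + 0.35·0.5983; P(supplier A) ≈ 0.4120, P(supplier B) ≈ 0.0318, P(supplier C) ≈ 0.5562
After 'flag': normaliser = 0.55·0.4120 + 0.1·0.0318 + 0.35·0.5562; P(supplier A) ≈ 0.5339, P(supplier B) ≈ 0.0075, P(supplier C) ≈ 0.4586
After 'pass': normaliser = 0.45·0.5339 + 0.9·0.0075 + 0.65·0.4586; P(supplier A) ≈ 0.4408, P(supplier B) ≈ 0.0124, P(supplier C) ≈ 0.5469

0.441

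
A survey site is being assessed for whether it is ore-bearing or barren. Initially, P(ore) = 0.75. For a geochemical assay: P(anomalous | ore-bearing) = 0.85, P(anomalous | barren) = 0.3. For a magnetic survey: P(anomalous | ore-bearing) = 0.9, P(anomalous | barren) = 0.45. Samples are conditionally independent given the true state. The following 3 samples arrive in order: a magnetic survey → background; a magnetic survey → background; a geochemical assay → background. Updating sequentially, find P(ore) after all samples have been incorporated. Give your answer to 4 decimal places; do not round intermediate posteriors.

0.0208

After a magnetic survey='background': P(ore) = 0.1·0.7500 / (0.1·0.7500 + 0.55·0.2500) ≈ 0.3529
After a magnetic survey='background': P(ore) = 0.1·0.3529 / (0.1·0.3529 + 0.55·0.6471) ≈ 0.0902
After a geochemical assay='background': P(ore) = 0.15·0.0902 / (0.15·0.0902 + 0.7·0.9098) ≈ 0.0208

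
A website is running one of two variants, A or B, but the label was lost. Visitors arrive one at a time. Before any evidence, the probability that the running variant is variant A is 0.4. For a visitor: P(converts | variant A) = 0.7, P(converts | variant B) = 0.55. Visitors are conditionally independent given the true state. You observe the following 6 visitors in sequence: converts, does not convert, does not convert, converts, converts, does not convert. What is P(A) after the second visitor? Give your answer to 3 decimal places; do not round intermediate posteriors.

After 'converts': P(A) = 0.7·0.4000 / (0.7·0.4000 + 0.55·0.6000) ≈ 0.4590
After 'does not convert': P(A) = 0.3·0.4590 / (0.3·0.4590 + 0.45·0.5410) ≈ 0.3613

0.361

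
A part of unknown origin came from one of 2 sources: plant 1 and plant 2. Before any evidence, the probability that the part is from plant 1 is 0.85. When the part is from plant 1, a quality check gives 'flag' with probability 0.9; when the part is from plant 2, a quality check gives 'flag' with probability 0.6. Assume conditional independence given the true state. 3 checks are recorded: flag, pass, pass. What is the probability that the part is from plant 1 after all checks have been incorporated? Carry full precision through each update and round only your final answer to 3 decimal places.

Apply Bayes' rule sequentially, carrying P(plant 1) forward.
After 'flag': P(plant 1) = 0.9·0.8500 / (0.9·0.8500 + 0.6·0.1500) ≈ 0.8947
After 'pass': P(plant 1) = 0.1·0.8947 / (0.1·0.8947 + 0.4·0.1053) ≈ 0.6800
After 'pass': P(plant 1) = 0.1·0.6800 / (0.1·0.6800 + 0.4·0.3200) ≈ 0.3469

0.347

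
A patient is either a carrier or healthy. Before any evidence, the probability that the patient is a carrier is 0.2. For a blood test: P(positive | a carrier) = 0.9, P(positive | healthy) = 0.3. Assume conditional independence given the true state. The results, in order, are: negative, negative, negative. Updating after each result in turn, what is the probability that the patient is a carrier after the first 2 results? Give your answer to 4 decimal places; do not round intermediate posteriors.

0.0051

After 'negative': P(carrier) = 0.1·0.2000 / (0.1·0.2000 + 0.7·0.8000) ≈ 0.0345
After 'negative': P(carrier) = 0.1·0.0345 / (0.1·0.0345 + 0.7·0.9655) ≈ 0.0051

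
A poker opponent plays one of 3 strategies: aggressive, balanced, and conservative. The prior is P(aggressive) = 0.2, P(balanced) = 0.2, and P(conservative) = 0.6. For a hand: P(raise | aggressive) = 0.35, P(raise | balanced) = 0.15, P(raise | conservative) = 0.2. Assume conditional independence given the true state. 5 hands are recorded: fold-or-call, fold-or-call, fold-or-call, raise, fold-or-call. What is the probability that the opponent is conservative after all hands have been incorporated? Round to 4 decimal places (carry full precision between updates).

0.6358

Each posterior becomes the prior for the next update.
After 'fold-or-call': normaliser = 0.65·0.2000 + 0.85·0.2000 + 0.8·0.6000; P(aggressive) ≈ 0.1667, P(balanced) ≈ 0.2179, P(conservative) ≈ 0.6154
After 'fold-or-call': normaliser = 0.65·0.1667 + 0.85·0.2179 + 0.8·0.6154; P(aggressive) ≈ 0.1378, P(balanced) ≈ 0.2357, P(conservative) ≈ 0.6264
After 'fold-or-call': normaliser = 0.65·0.1378 + 0.85·0.2357 + 0.8·0.6264; P(aggressive) ≈ 0.1133, P(balanced) ≈ 0.2533, P(conservative) ≈ 0.6335
After 'raise': normaliser = 0.35·0.1133 + 0.15·0.2533 + 0.2·0.6335; P(aggressive) ≈ 0.1940, P(balanced) ≈ 0.1859, P(conservative) ≈ 0.6201
After 'fold-or-call': normaliser = 0.65·0.1940 + 0.85·0.1859 + 0.8·0.6201; P(aggressive) ≈ 0.1616, P(balanced) ≈ 0.2026, P(conservative) ≈ 0.6358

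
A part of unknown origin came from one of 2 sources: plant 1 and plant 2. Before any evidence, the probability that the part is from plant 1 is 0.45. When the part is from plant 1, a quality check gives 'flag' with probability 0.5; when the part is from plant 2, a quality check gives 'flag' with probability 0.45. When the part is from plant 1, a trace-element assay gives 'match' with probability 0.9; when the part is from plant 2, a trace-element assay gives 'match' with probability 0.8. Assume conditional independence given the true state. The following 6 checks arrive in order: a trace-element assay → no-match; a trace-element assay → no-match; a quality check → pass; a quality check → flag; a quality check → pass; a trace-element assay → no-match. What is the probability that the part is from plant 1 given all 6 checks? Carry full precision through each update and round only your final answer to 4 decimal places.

0.0859

After a trace-element assay='no-match': P(plant 1) = 0.1·0.4500 / (0.1·0.4500 + 0.2·0.5500) ≈ 0.2903
After a trace-element assay='no-match': P(plant 1) = 0.1·0.2903 / (0.1·0.2903 + 0.2·0.7097) ≈ 0.1698
After a quality check='pass': P(plant 1) = 0.5·0.1698 / (0.5·0.1698 + 0.55·0.8302) ≈ 0.1568
After a quality check='flag': P(plant 1) = 0.5·0.1568 / (0.5·0.1568 + 0.45·0.8432) ≈ 0.1712
After a quality check='pass': P(plant 1) = 0.5·0.1712 / (0.5·0.1712 + 0.55·0.8288) ≈ 0.1581
After a trace-element assay='no-match': P(plant 1) = 0.1·0.1581 / (0.1·0.1581 + 0.2·0.8419) ≈ 0.0859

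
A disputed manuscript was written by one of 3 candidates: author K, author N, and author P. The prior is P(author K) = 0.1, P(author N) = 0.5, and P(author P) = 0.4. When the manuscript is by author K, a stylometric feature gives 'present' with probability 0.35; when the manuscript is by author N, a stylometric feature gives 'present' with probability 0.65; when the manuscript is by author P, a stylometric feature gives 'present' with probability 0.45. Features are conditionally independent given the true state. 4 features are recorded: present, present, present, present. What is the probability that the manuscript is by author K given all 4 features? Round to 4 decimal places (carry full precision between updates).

0.0140

After 'present': normaliser = 0.35·0.1000 + 0.65·0.5000 + 0.45·0.4000; P(author K) ≈ 0.0648, P(author N) ≈ 0.6019, P(author P) ≈ 0.3333
After 'present': normaliser = 0.35·0.0648 + 0.65·0.6019 + 0.45·0.3333; P(author K) ≈ 0.0402, P(author N) ≈ 0.6938, P(author P) ≈ 0.2660
After 'present': normaliser = 0.35·0.0402 + 0.65·0.6938 + 0.45·0.2660; P(author K) ≈ 0.0241, P(author N) ≈ 0.7712, P(author P) ≈ 0.2047
After 'present': normaliser = 0.35·0.0241 + 0.65·0.7712 + 0.45·0.2047; P(author K) ≈ 0.0140, P(author N) ≈ 0.8329, P(author P) ≈ 0.1531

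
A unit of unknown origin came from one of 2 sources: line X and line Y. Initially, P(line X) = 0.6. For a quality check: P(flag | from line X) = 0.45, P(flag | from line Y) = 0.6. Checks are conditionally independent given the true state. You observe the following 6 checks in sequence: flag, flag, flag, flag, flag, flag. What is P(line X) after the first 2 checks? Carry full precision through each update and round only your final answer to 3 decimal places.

Each posterior becomes the prior for the next update.
After 'flag': P(line X) = 0.45·0.6000 / (0.45·0.6000 + 0.6·0.4000) ≈ 0.5294
After 'flag': P(line X) = 0.45·0.5294 / (0.45·0.5294 + 0.6·0.4706) ≈ 0.4576

0.458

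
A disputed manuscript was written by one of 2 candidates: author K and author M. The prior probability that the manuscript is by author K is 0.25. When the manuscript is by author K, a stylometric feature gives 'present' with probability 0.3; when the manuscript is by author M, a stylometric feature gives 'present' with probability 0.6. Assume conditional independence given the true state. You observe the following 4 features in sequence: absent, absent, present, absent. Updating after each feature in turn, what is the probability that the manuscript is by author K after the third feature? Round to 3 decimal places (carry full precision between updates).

Apply Bayes' rule sequentially, carrying P(author K) forward.
After 'absent': P(author K) = 0.7·0.2500 / (0.7·0.2500 + 0.4·0.7500) ≈ 0.3684
After 'absent': P(author K) = 0.7·0.3684 / (0.7·0.3684 + 0.4·0.6316) ≈ 0.5052
After 'present': P(author K) = 0.3·0.5052 / (0.3·0.5052 + 0.6·0.4948) ≈ 0.3379

0.338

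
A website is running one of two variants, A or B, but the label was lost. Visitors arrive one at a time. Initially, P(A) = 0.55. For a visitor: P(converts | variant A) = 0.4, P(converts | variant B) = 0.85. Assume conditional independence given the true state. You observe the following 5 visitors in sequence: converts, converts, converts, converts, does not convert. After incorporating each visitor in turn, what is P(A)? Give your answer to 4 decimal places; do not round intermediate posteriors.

0.1934

After 'converts': P(A) = 0.4·0.5500 / (0.4·0.5500 + 0.85·0.4500) ≈ 0.3651
After 'converts': P(A) = 0.4·0.3651 / (0.4·0.3651 + 0.85·0.6349) ≈ 0.2130
After 'converts': P(A) = 0.4·0.2130 / (0.4·0.2130 + 0.85·0.7870) ≈ 0.1130
After 'converts': P(A) = 0.4·0.1130 / (0.4·0.1130 + 0.85·0.8870) ≈ 0.0566
After 'does not convert': P(A) = 0.6·0.0566 / (0.6·0.0566 + 0.15·0.9434) ≈ 0.1934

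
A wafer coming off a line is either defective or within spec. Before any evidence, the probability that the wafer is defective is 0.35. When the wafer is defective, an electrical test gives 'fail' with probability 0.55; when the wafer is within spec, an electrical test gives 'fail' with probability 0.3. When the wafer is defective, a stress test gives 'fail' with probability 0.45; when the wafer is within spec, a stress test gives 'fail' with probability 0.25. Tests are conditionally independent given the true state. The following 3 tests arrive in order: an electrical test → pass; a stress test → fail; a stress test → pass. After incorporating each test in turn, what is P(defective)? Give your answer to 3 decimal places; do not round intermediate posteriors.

After an electrical test='pass': P(defective) = 0.45·0.3500 / (0.45·0.3500 + 0.7·0.6500) ≈ 0.2571
After a stress test='fail': P(defective) = 0.45·0.2571 / (0.45·0.2571 + 0.25·0.7429) ≈ 0.3839
After a stress test='pass': P(defective) = 0.55·0.3839 / (0.55·0.3839 + 0.75·0.6161) ≈ 0.3136

0.314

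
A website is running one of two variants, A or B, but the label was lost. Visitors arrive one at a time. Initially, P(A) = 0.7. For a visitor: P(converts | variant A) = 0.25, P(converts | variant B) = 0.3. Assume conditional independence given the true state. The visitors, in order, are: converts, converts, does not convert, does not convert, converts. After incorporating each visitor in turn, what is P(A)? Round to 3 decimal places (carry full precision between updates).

After 'converts': P(A) = 0.25·0.7000 / (0.25·0.7000 + 0.3·0.3000) ≈ 0.6604
After 'converts': P(A) = 0.25·0.6604 / (0.25·0.6604 + 0.3·0.3396) ≈ 0.6184
After 'does not convert': P(A) = 0.75·0.6184 / (0.75·0.6184 + 0.7·0.3816) ≈ 0.6345
After 'does not convert': P(A) = 0.75·0.6345 / (0.75·0.6345 + 0.7·0.3655) ≈ 0.6504
After 'converts': P(A) = 0.25·0.6504 / (0.25·0.6504 + 0.3·0.3496) ≈ 0.6079

0.608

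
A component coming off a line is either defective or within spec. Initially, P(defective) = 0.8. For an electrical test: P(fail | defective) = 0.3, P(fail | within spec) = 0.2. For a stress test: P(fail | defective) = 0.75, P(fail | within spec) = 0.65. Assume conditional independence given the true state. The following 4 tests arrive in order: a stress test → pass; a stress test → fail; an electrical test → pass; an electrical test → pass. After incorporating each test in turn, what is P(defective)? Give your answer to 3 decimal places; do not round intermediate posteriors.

After a stress test='pass': P(defective) = 0.25·0.8000 / (0.25·0.8000 + 0.35·0.2000) ≈ 0.7407
After a stress test='fail': P(defective) = 0.75·0.7407 / (0.75·0.7407 + 0.65·0.2593) ≈ 0.7673
After an electrical test='pass': P(defective) = 0.7·0.7673 / (0.7·0.7673 + 0.8·0.2327) ≈ 0.7426
After an electrical test='pass': P(defective) = 0.7·0.7426 / (0.7·0.7426 + 0.8·0.2574) ≈ 0.7162

0.716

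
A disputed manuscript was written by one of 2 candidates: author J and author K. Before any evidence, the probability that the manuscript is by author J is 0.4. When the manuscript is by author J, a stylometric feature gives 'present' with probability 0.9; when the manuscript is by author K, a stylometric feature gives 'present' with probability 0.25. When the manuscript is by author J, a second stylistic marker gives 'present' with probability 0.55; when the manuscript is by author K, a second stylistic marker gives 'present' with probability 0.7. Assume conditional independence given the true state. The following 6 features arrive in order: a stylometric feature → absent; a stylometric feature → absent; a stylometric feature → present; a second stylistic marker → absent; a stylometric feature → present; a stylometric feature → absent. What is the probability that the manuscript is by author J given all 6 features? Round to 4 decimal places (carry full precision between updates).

0.0298

After a stylometric feature='absent': P(author J) = 0.1·0.4000 / (0.1·0.4000 + 0.75·0.6000) ≈ 0.0816
After a stylometric feature='absent': P(author J) = 0.1·0.0816 / (0.1·0.0816 + 0.75·0.9184) ≈ 0.0117
After a stylometric feature='present': P(author J) = 0.9·0.0117 / (0.9·0.0117 + 0.25·0.9883) ≈ 0.0409
After a second stylistic marker='absent': P(author J) = 0.45·0.0409 / (0.45·0.0409 + 0.3·0.9591) ≈ 0.0602
After a stylometric feature='present': P(author J) = 0.9·0.0602 / (0.9·0.0602 + 0.25·0.9398) ≈ 0.1873
After a stylometric feature='absent': P(author J) = 0.1·0.1873 / (0.1·0.1873 + 0.75·0.8127) ≈ 0.0298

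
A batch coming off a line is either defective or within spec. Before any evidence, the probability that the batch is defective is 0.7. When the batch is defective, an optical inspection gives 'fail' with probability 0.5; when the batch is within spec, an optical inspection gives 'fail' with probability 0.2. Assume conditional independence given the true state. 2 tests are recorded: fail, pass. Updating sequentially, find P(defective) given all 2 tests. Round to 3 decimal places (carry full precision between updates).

Each posterior becomes the prior for the next update.
After 'fail': P(defective) = 0.5·0.7000 / (0.5·0.7000 + 0.2·0.3000) ≈ 0.8537
After 'pass': P(defective) = 0.5·0.8537 / (0.5·0.8537 + 0.8·0.1463) ≈ 0.7848

0.785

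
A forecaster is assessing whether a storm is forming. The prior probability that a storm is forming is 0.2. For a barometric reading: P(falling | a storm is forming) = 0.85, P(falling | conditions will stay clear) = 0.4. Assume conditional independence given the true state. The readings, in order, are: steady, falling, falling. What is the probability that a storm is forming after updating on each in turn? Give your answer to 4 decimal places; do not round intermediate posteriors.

Each posterior becomes the prior for the next update.
After 'steady': P(storm) = 0.15·0.2000 / (0.15·0.2000 + 0.6·0.8000) ≈ 0.0588
After 'falling': P(storm) = 0.85·0.0588 / (0.85·0.0588 + 0.4·0.9412) ≈ 0.1172
After 'falling': P(storm) = 0.85·0.1172 / (0.85·0.1172 + 0.4·0.8828) ≈ 0.2201

0.2201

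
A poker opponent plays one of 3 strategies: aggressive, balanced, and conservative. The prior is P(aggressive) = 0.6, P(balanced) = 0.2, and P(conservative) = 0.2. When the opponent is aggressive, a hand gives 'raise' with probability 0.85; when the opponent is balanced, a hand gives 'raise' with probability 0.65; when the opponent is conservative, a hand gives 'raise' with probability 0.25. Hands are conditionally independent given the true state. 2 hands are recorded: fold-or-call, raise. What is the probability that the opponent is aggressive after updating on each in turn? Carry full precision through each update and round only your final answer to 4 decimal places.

After 'fold-or-call': normaliser = 0.15·0.6000 + 0.35·0.2000 + 0.75·0.2000; P(aggressive) ≈ 0.2903, P(balanced) ≈ 0.2258, P(conservative) ≈ 0.4839
After 'raise': normaliser = 0.85·0.2903 + 0.65·0.2258 + 0.25·0.4839; P(aggressive) ≈ 0.4796, P(balanced) ≈ 0.2853, P(conservative) ≈ 0.2351

0.4796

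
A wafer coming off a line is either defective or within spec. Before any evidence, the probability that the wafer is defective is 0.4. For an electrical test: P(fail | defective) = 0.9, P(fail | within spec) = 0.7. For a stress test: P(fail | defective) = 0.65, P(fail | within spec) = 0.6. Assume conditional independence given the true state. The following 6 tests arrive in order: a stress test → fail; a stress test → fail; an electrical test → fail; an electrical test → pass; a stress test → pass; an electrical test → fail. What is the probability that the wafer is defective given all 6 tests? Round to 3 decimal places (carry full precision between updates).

0.274

After a stress test='fail': P(defective) = 0.65·0.4000 / (0.65·0.4000 + 0.6·0.6000) ≈ 0.4194
After a stress test='fail': P(defective) = 0.65·0.4194 / (0.65·0.4194 + 0.6·0.5806) ≈ 0.4390
After an electrical test='fail': P(defective) = 0.9·0.4390 / (0.9·0.4390 + 0.7·0.5610) ≈ 0.5015
After an electrical test='pass': P(defective) = 0.1·0.5015 / (0.1·0.5015 + 0.3·0.4985) ≈ 0.2511
After a stress test='pass': P(defective) = 0.35·0.2511 / (0.35·0.2511 + 0.4·0.7489) ≈ 0.2268
After an electrical test='fail': P(defective) = 0.9·0.2268 / (0.9·0.2268 + 0.7·0.7732) ≈ 0.2739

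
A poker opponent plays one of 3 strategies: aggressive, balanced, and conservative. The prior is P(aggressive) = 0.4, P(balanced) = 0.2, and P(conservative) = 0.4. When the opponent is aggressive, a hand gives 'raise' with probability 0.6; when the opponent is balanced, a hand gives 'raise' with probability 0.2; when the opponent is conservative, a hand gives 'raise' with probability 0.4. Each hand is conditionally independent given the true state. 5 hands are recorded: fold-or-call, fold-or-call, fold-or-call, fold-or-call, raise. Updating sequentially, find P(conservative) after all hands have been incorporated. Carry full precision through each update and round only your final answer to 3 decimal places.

0.479

After 'fold-or-call': normaliser = 0.4·0.4000 + 0.8·0.2000 + 0.6·0.4000; P(aggressive) ≈ 0.2857, P(balanced) ≈ 0.2857, P(conservative) ≈ 0.4286
After 'fold-or-call': normaliser = 0.4·0.2857 + 0.8·0.2857 + 0.6·0.4286; P(aggressive) ≈ 0.1905, P(balanced) ≈ 0.3810, P(conservative) ≈ 0.4286
After 'fold-or-call': normaliser = 0.4·0.1905 + 0.8·0.3810 + 0.6·0.4286; P(aggressive) ≈ 0.1194, P(balanced) ≈ 0.4776, P(conservative) ≈ 0.4030
After 'fold-or-call': normaliser = 0.4·0.1194 + 0.8·0.4776 + 0.6·0.4030; P(aggressive) ≈ 0.0711, P(balanced) ≈ 0.5689, P(conservative) ≈ 0.3600
After 'raise': normaliser = 0.6·0.0711 + 0.2·0.5689 + 0.4·0.3600; P(aggressive) ≈ 0.1420, P(balanced) ≈ 0.3787, P(conservative) ≈ 0.4793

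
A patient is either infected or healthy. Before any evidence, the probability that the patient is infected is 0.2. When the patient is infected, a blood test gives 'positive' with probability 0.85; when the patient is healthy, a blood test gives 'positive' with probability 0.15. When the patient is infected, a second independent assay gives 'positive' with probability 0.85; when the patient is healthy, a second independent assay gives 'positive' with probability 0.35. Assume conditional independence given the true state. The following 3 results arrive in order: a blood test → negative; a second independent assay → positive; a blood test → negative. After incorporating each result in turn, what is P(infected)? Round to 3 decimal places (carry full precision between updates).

After a blood test='negative': P(infected) = 0.15·0.2000 / (0.15·0.2000 + 0.85·0.8000) ≈ 0.0423
After a second independent assay='positive': P(infected) = 0.85·0.0423 / (0.85·0.0423 + 0.35·0.9577) ≈ 0.0968
After a blood test='negative': P(infected) = 0.15·0.0968 / (0.15·0.0968 + 0.85·0.9032) ≈ 0.0186

0.019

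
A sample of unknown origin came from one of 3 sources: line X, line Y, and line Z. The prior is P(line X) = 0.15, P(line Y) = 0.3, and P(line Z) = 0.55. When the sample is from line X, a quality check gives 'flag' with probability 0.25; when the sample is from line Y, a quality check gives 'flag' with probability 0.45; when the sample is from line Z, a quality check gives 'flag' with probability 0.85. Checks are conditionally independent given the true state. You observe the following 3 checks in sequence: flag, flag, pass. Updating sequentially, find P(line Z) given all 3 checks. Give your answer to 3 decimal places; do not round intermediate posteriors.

After 'flag': normaliser = 0.25·0.1500 + 0.45·0.3000 + 0.85·0.5500; P(line X) ≈ 0.0586, P(line Y) ≈ 0.2109, P(line Z) ≈ 0.7305
After 'flag': normaliser = 0.25·0.0586 + 0.45·0.2109 + 0.85·0.7305; P(line X) ≈ 0.0201, P(line Y) ≈ 0.1299, P(line Z) ≈ 0.8500
After 'pass': normaliser = 0.75·0.0201 + 0.55·0.1299 + 0.15·0.8500; P(line X) ≈ 0.0703, P(line Y) ≈ 0.3340, P(line Z) ≈ 0.5958

0.596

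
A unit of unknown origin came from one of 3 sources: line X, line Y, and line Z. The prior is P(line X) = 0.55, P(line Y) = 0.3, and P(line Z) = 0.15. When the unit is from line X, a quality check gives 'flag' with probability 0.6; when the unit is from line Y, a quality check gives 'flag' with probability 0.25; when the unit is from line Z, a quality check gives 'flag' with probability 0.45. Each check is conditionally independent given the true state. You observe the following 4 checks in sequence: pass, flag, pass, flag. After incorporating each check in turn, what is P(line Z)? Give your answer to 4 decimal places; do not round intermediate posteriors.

After 'pass': normaliser = 0.4·0.5500 + 0.75·0.3000 + 0.55·0.1500; P(line X) ≈ 0.4171, P(line Y) ≈ 0.4265, P(line Z) ≈ 0.1564
After 'flag': normaliser = 0.6·0.4171 + 0.25·0.4265 + 0.45·0.1564; P(line X) ≈ 0.5857, P(line Y) ≈ 0.2496, P(line Z) ≈ 0.1647
After 'pass': normaliser = 0.4·0.5857 + 0.75·0.2496 + 0.55·0.1647; P(line X) ≈ 0.4575, P(line Y) ≈ 0.3656, P(line Z) ≈ 0.1769
After 'flag': normaliser = 0.6·0.4575 + 0.25·0.3656 + 0.45·0.1769; P(line X) ≈ 0.6162, P(line Y) ≈ 0.2051, P(line Z) ≈ 0.1787

0.1787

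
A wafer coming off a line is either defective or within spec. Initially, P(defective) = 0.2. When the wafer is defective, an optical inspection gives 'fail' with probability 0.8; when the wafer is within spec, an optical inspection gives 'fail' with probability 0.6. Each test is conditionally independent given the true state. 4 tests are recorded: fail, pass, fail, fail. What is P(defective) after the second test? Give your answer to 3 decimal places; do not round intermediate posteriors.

Each posterior becomes the prior for the next update.
After 'fail': P(defective) = 0.8·0.2000 / (0.8·0.2000 + 0.6·0.8000) ≈ 0.2500
After 'pass': P(defective) = 0.2·0.2500 / (0.2·0.2500 + 0.4·0.7500) ≈ 0.1429

0.143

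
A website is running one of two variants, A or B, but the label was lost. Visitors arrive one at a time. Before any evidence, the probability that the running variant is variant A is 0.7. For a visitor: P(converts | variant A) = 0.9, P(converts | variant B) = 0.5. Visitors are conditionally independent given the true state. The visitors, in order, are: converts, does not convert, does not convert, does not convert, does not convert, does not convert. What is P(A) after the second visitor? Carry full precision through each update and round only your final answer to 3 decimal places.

After 'converts': P(A) = 0.9·0.7000 / (0.9·0.7000 + 0.5·0.3000) ≈ 0.8077
After 'does not convert': P(A) = 0.1·0.8077 / (0.1·0.8077 + 0.5·0.1923) ≈ 0.4565

0.457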